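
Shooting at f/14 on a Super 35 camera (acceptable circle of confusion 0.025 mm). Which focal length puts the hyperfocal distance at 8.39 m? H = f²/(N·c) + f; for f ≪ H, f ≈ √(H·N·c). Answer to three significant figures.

54.0 mm

From H = f²/(N·c) + f, with f ≪ H: f ≈ √(H·N·c) = √(8390 × 14 × 0.025) = √2936.5 ≈ 54.19 mm.
Exact: f² + N·c·f − N·c·H = 0 ⇒ f = (−N·c + √((N·c)² + 4·N·c·H))/2 = (−0.35 + √11746)/2 ≈ 54.015 mm ≈ 54.0 mm.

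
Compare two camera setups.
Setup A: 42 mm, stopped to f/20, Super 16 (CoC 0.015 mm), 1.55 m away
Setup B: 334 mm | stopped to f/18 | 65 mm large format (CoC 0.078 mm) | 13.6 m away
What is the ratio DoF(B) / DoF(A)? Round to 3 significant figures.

5.49

Setup A: H = 42²/(20×0.015) + 42 ≈ 5922.0 mm; DoF = Df − Dn = 2084.63 − 1233.62 ≈ 851.01 mm.
Setup B: H = 334²/(18×0.078) + 334 ≈ 79789.8 mm; DoF = Df − Dn = 16325.8 − 11654.2 ≈ 4671.6 mm.
Ratio = 4671.6 / 851.01 ≈ 5.49.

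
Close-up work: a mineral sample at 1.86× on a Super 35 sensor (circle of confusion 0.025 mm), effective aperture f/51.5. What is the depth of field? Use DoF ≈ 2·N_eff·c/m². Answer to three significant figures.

0.744 mm

At magnification m, DoF ≈ 2·N_eff·c/m² = 2 × 51.5 × 0.025 / 1.86² = 2.575 / 3.46 ≈ 0.744 mm.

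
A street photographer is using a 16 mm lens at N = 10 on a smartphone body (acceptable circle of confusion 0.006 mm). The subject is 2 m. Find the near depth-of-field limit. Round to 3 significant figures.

1.37 m

Hyperfocal distance H = f²/(N·c) + f = 16²/(10 × 0.006) + 16 = 256/0.06 + 16 ≈ 4282.7 mm ≈ 4.283 m.
Near limit Dn = s·(H − f)/(H + s − 2f) = 2000 × (4282.7 − 16) / (4282.7 + 2000 − 2 × 16) = 2000 × 4266.7 / 6250.7 ≈ 1365.2 mm ≈ 1.37 m.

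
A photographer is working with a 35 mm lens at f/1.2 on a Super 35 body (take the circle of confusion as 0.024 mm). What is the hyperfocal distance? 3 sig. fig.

Hyperfocal distance H = f²/(N·c) + f = 35²/(1.2 × 0.024) + 35 = 1225/0.0288 + 35 ≈ 42569.7 mm ≈ 42.6 m.

42.6 m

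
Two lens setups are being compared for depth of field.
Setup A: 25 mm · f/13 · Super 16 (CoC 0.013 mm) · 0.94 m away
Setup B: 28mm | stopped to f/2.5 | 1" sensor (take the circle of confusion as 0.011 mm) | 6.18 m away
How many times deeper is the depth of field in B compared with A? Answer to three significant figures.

5.65

Setup A: H = 25²/(13×0.013) + 25 ≈ 3723.2 mm; DoF = Df − Dn = 1249.03 − 753.56 ≈ 495.47 mm.
Setup B: H = 28²/(2.5×0.011) + 28 ≈ 28537.1 mm; DoF = Df − Dn = 7880.6 − 5083.1 ≈ 2797.5 mm.
Ratio = 2797.5 / 495.47 ≈ 5.65.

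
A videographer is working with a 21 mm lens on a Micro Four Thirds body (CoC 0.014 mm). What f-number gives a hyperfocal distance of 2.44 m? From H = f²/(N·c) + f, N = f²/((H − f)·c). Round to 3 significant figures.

f/13

Rearrange H = f²/(N·c) + f for N: N = f² / ((H − f)·c).
N = 21² / ((2440 − 21) × 0.014) = 441 / 33.87 ≈ 13.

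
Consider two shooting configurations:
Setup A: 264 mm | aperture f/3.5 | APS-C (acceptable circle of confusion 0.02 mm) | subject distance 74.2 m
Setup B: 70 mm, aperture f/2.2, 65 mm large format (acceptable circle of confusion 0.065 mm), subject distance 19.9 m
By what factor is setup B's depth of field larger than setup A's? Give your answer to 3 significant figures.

Setup A: H = 264²/(3.5×0.02) + 264 ≈ 995921.1 mm; DoF = Df − Dn = 80152 − 69071 ≈ 11081 mm.
Setup B: H = 70²/(2.2×0.065) + 70 ≈ 34335.7 mm; DoF = Df − Dn = 47236 − 12605 ≈ 34631 mm.
Ratio = 34631 / 11081 ≈ 3.13.

3.13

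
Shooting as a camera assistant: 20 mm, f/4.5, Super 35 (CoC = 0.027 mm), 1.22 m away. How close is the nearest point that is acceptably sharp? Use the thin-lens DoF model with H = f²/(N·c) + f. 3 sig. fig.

0.894 m

Hyperfocal distance H = f²/(N·c) + f = 20²/(4.5 × 0.027) + 20 = 400/0.1215 + 20 ≈ 3312.2 mm ≈ 3.312 m.
Near limit Dn = s·(H − f)/(H + s − 2f) = 1220 × (3312.2 − 20) / (3312.2 + 1220 − 2 × 20) = 1220 × 3292.2 / 4492.2 ≈ 894.10 mm ≈ 0.894 m.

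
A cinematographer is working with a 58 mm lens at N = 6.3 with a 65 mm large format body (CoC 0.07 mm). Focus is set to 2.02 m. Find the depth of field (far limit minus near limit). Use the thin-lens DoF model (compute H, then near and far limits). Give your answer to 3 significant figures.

Hyperfocal distance H = f²/(N·c) + f = 58²/(6.3 × 0.07) + 58 = 3364/0.441 + 58 ≈ 7686.1 mm ≈ 7.686 m.
Near limit Dn = s·(H − f)/(H + s − 2f) = 2020 × (7686.1 − 58) / (7686.1 + 2020 − 2 × 58) = 2020 × 7628.1 / 9590.1 ≈ 1606.7 mm.
Far limit Df = s·(H − f)/(H − s) = 2020 × (7686.1 − 58) / (7686.1 − 2020) = 2020 × 7628.1 / 5666.1 ≈ 2719.5 mm.
Depth of field = Df − Dn = 2719.5 − 1606.7 ≈ 1112.8 mm ≈ 1.11 m.

1.11 m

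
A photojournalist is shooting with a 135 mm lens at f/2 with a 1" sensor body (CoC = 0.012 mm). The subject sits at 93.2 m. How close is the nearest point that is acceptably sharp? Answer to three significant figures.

Hyperfocal distance H = f²/(N·c) + f = 135²/(2 × 0.012) + 135 = 18225/0.024 + 135 ≈ 759510.0 mm ≈ 759.5 m.
Near limit Dn = s·(H − f)/(H + s − 2f) = 93200 × (759510.0 − 135) / (759510.0 + 93200 − 2 × 135) = 93200 × 759375.0 / 852440.0 ≈ 83025 mm ≈ 83.0 m.

83.0 m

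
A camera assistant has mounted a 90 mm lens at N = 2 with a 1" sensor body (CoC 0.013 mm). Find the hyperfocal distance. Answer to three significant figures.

312 m

Hyperfocal distance H = f²/(N·c) + f = 90²/(2 × 0.013) + 90 = 8100/0.026 + 90 ≈ 311628.5 mm ≈ 312 m.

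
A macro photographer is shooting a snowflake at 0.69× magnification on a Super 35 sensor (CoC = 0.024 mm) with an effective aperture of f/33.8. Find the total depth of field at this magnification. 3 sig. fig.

3.41 mm

At magnification m, DoF ≈ 2·N_eff·c/m² = 2 × 33.8 × 0.024 / 0.69² = 1.622 / 0.4761 ≈ 3.41 mm.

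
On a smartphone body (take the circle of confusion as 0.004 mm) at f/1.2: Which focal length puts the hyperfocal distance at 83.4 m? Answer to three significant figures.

From H = f²/(N·c) + f, with f ≪ H: f ≈ √(H·N·c) = √(83400 × 1.2 × 0.004) = √400.32 ≈ 20.01 mm.
The +f correction barely moves this — solving exactly, f² + N·c·f − N·c·H = 0 ⇒ f = (−N·c + √((N·c)² + 4·N·c·H))/2 = (−0.0048 + √1601.3)/2 ≈ 20.006 mm, so f ≈ 20.0 mm.

20.0 mm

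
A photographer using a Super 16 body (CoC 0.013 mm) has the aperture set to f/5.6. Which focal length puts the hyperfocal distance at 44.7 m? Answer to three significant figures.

57.0 mm

From H = f²/(N·c) + f, with f ≪ H: f ≈ √(H·N·c) = √(44700 × 5.6 × 0.013) = √3254.2 ≈ 57.05 mm.
Exact: f² + N·c·f − N·c·H = 0 ⇒ f = (−N·c + √((N·c)² + 4·N·c·H))/2 = (−0.0728 + √13017)/2 ≈ 57.009 mm ≈ 57.0 mm.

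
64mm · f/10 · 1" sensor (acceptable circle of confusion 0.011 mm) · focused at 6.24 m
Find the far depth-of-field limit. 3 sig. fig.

Hyperfocal distance H = f²/(N·c) + f = 64²/(10 × 0.011) + 64 = 4096/0.11 + 64 ≈ 37300.4 mm ≈ 37.30 m.
Far limit Df = s·(H − f)/(H − s) = 6240 × (37300.4 − 64) / (37300.4 − 6240) = 6240 × 37236.4 / 31060.4 ≈ 7480.8 mm ≈ 7.48 m.

7.48 m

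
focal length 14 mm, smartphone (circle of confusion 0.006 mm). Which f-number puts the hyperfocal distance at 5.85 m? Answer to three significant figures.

Rearrange H = f²/(N·c) + f for N: N = f² / ((H − f)·c).
N = 14² / ((5850 − 14) × 0.006) = 196 / 35.02 ≈ 5.60.

f/5.60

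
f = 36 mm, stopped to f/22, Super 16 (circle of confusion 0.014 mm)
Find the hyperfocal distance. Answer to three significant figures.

Hyperfocal distance H = f²/(N·c) + f = 36²/(22 × 0.014) + 36 = 1296/0.308 + 36 ≈ 4243.8 mm ≈ 4.24 m.

4.24 m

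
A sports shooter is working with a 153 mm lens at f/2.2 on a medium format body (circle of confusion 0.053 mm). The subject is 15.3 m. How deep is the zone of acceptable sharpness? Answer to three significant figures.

Hyperfocal distance H = f²/(N·c) + f = 153²/(2.2 × 0.053) + 153 = 23409/0.1166 + 153 ≈ 200916.3 mm ≈ 200.9 m.
Near limit Dn = s·(H − f)/(H + s − 2f) = 15300 × (200916.3 − 153) / (200916.3 + 15300 − 2 × 153) = 15300 × 200763.3 / 215910.3 ≈ 14226.6 mm.
Far limit Df = s·(H − f)/(H − s) = 15300 × (200916.3 − 153) / (200916.3 − 15300) = 15300 × 200763.3 / 185616.3 ≈ 16548.5 mm.
Depth of field = Df − Dn = 16548.5 − 14226.6 ≈ 2321.9 mm ≈ 2.32 m.

2.32 m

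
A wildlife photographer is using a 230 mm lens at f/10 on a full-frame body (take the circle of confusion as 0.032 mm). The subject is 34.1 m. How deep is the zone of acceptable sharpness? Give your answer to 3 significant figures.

14.6 m

Hyperfocal distance H = f²/(N·c) + f = 230²/(10 × 0.032) + 230 = 52900/0.32 + 230 ≈ 165542.5 mm ≈ 165.5 m.
Near limit Dn = s·(H − f)/(H + s − 2f) = 34100 × (165542.5 − 230) / (165542.5 + 34100 − 2 × 230) = 34100 × 165312.5 / 199182.5 ≈ 28301 mm.
Far limit Df = s·(H − f)/(H − s) = 34100 × (165542.5 − 230) / (165542.5 − 34100) = 34100 × 165312.5 / 131442.5 ≈ 42887 mm.
Depth of field = Df − Dn = 42887 − 28301 ≈ 14586 mm ≈ 14.6 m.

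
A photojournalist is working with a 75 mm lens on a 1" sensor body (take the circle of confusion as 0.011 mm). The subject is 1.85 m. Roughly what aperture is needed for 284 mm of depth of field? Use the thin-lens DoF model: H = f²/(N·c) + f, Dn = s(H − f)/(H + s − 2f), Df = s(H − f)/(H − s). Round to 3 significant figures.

f/22

Write h = H − f = f²/(N·c). The thin-lens limits are Dn = s·h/(h + (s−f)) and Df = s·h/(h − (s−f)), so DoF = Df − Dn = 2·s·(s−f)·h / (h² − (s−f)²).
That is a quadratic in h: DoF·h² − 2·s·(s−f)·h − DoF·(s−f)² = 0 ⇒ h = (s−f)·(s + √(s² + DoF²)) / DoF = 1775 × (1850 + √(1850² + 284²)) / 284 = 1775 × (1850 + 1871.67) / 284 ≈ 23260 mm.
Then N = f²/(c·h) = 75² / (0.011 × 23260) = 5625 / 255.86 ≈ 22.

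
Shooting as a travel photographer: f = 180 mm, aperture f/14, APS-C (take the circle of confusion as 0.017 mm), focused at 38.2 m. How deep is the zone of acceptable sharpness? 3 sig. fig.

23.1 m

Hyperfocal distance H = f²/(N·c) + f = 180²/(14 × 0.017) + 180 = 32400/0.238 + 180 ≈ 136314.5 mm ≈ 136.3 m.
Near limit Dn = s·(H − f)/(H + s − 2f) = 38200 × (136314.5 − 180) / (136314.5 + 38200 − 2 × 180) = 38200 × 136134.5 / 174154.5 ≈ 29860 mm.
Far limit Df = s·(H − f)/(H − s) = 38200 × (136314.5 − 180) / (136314.5 − 38200) = 38200 × 136134.5 / 98114.5 ≈ 53003 mm.
Depth of field = Df − Dn = 53003 − 29860 ≈ 23143 mm ≈ 23.1 m.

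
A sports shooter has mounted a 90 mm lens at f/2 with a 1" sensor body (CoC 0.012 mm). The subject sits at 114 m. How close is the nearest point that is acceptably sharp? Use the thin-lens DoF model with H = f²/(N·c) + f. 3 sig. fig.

Hyperfocal distance H = f²/(N·c) + f = 90²/(2 × 0.012) + 90 = 8100/0.024 + 90 ≈ 337590.0 mm ≈ 337.6 m.
Near limit Dn = s·(H − f)/(H + s − 2f) = 114000 × (337590.0 − 90) / (337590.0 + 114000 − 2 × 90) = 114000 × 337500.0 / 451410.0 ≈ 85233 mm ≈ 85.2 m.

85.2 m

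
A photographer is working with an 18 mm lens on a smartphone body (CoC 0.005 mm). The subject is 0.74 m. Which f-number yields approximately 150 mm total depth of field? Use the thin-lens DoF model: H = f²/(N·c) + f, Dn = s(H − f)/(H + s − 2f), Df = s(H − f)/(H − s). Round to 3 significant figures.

Write h = H − f = f²/(N·c). The thin-lens limits are Dn = s·h/(h + (s−f)) and Df = s·h/(h − (s−f)), so DoF = Df − Dn = 2·s·(s−f)·h / (h² − (s−f)²).
That is a quadratic in h: DoF·h² − 2·s·(s−f)·h − DoF·(s−f)² = 0 ⇒ h = (s−f)·(s + √(s² + DoF²)) / DoF = 722 × (740 + √(740² + 150²)) / 150 = 722 × (740 + 755.050) / 150 ≈ 7196.2 mm.
Then N = f²/(c·h) = 18² / (0.005 × 7196.2) = 324 / 35.981 ≈ 9.

f/9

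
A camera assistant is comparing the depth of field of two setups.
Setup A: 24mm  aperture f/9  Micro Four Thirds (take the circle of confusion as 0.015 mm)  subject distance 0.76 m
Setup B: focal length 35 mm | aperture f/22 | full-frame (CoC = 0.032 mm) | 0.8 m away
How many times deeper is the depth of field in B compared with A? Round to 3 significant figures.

3.23

Setup A: H = 24²/(9×0.015) + 24 ≈ 4290.7 mm; DoF = Df − Dn = 918.43 − 648.19 ≈ 270.24 mm.
Setup B: H = 35²/(22×0.032) + 35 ≈ 1775.1 mm; DoF = Df − Dn = 1427.66 − 555.69 ≈ 871.97 mm.
Ratio = 871.97 / 270.24 ≈ 3.23.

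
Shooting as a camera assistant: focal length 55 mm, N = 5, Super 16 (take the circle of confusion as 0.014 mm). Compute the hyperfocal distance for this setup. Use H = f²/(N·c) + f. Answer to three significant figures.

43.3 m

Hyperfocal distance H = f²/(N·c) + f = 55²/(5 × 0.014) + 55 = 3025/0.07 + 55 ≈ 43269.3 mm ≈ 43.3 m.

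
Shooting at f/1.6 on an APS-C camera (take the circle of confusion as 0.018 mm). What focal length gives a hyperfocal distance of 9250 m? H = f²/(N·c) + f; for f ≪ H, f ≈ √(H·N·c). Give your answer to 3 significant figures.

516 mm

From H = f²/(N·c) + f, with f ≪ H: f ≈ √(H·N·c) = √(9250000 × 1.6 × 0.018) = √266400 ≈ 516.1 mm.
The +f correction barely moves this — solving exactly, f² + N·c·f − N·c·H = 0 ⇒ f = (−N·c + √((N·c)² + 4·N·c·H))/2 = (−0.0288 + √1065600)/2 ≈ 516.13 mm, so f ≈ 516 mm.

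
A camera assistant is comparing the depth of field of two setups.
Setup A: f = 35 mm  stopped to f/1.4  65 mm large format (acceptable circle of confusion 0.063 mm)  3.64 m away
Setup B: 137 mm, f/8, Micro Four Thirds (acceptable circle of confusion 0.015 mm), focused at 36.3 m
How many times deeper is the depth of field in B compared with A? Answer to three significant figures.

Setup A: H = 35²/(1.4×0.063) + 35 ≈ 13923.9 mm; DoF = Df − Dn = 4916.0 − 2889.9 ≈ 2026.1 mm.
Setup B: H = 137²/(8×0.015) + 137 ≈ 156545.3 mm; DoF = Df − Dn = 47217 − 29483 ≈ 17734 mm.
Ratio = 17734 / 2026.1 ≈ 8.75.

8.75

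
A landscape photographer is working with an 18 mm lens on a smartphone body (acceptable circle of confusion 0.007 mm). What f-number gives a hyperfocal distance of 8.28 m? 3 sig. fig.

f/5.60

Rearrange H = f²/(N·c) + f for N: N = f² / ((H − f)·c).
N = 18² / ((8280 − 18) × 0.007) = 324 / 57.83 ≈ 5.60.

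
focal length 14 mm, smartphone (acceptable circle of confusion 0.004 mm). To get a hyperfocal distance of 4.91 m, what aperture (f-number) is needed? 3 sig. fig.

Rearrange H = f²/(N·c) + f for N: N = f² / ((H − f)·c).
N = 14² / ((4910 − 14) × 0.004) = 196 / 19.58 ≈ 10.

f/10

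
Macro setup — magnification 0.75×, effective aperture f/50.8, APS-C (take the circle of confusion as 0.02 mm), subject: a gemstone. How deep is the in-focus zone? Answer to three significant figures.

At magnification m, DoF ≈ 2·N_eff·c/m² = 2 × 50.8 × 0.02 / 0.75² = 2.032 / 0.5625 ≈ 3.61 mm.

3.61 mm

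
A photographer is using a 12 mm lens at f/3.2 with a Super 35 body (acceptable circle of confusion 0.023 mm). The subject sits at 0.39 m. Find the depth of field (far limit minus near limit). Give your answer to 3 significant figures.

Hyperfocal distance H = f²/(N·c) + f = 12²/(3.2 × 0.023) + 12 = 144/0.0736 + 12 ≈ 1968.5 mm ≈ 1.969 m.
Near limit Dn = s·(H − f)/(H + s − 2f) = 390 × (1968.5 − 12) / (1968.5 + 390 − 2 × 12) = 390 × 1956.5 / 2334.5 ≈ 326.85 mm.
Far limit Df = s·(H − f)/(H − s) = 390 × (1968.5 − 12) / (1968.5 − 390) = 390 × 1956.5 / 1578.5 ≈ 483.39 mm.
Depth of field = Df − Dn = 483.39 − 326.85 ≈ 156.54 mm.

157 mm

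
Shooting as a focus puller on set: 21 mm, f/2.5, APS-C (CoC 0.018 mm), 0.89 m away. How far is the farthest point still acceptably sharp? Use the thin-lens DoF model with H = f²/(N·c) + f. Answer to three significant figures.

Hyperfocal distance H = f²/(N·c) + f = 21²/(2.5 × 0.018) + 21 = 441/0.045 + 21 ≈ 9821.0 mm ≈ 9.821 m.
Far limit Df = s·(H − f)/(H − s) = 890 × (9821.0 − 21) / (9821.0 − 890) = 890 × 9800.0 / 8931.0 ≈ 976.60 mm ≈ 0.977 m.

0.977 m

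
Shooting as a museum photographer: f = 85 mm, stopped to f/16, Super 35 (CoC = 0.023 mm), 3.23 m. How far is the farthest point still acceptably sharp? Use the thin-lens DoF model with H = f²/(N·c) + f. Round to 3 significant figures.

3.85 m

Hyperfocal distance H = f²/(N·c) + f = 85²/(16 × 0.023) + 85 = 7225/0.368 + 85 ≈ 19718.2 mm ≈ 19.72 m.
Far limit Df = s·(H − f)/(H − s) = 3230 × (19718.2 − 85) / (19718.2 − 3230) = 3230 × 19633.2 / 16488.2 ≈ 3846.1 mm ≈ 3.85 m.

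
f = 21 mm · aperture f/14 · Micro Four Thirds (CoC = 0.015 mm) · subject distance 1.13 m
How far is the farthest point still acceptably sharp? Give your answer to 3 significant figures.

Hyperfocal distance H = f²/(N·c) + f = 21²/(14 × 0.015) + 21 = 441/0.21 + 21 ≈ 2121.0 mm ≈ 2.121 m.
Far limit Df = s·(H − f)/(H − s) = 1130 × (2121.0 − 21) / (2121.0 − 1130) = 1130 × 2100.0 / 991.0 ≈ 2394.6 mm ≈ 2.39 m.

2.39 m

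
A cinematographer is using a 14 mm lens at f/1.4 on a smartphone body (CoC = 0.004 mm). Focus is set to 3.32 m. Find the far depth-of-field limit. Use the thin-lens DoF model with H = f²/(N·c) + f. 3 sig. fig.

3.67 m

Hyperfocal distance H = f²/(N·c) + f = 14²/(1.4 × 0.004) + 14 = 196/0.0056 + 14 ≈ 35014.0 mm ≈ 35.01 m.
Far limit Df = s·(H − f)/(H − s) = 3320 × (35014.0 − 14) / (35014.0 − 3320) = 3320 × 35000.0 / 31694.0 ≈ 3666.3 mm ≈ 3.67 m.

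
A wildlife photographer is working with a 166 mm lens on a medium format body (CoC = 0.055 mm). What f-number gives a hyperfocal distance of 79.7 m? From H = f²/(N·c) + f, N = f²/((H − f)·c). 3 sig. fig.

Rearrange H = f²/(N·c) + f for N: N = f² / ((H − f)·c).
N = 166² / ((79700 − 166) × 0.055) = 27556 / 4374 ≈ 6.30.

f/6.30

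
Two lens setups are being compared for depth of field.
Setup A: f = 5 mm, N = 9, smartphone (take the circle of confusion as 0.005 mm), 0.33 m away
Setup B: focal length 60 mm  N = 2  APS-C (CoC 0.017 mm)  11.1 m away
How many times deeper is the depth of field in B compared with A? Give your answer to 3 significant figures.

3.99

Setup A: H = 5²/(9×0.005) + 5 ≈ 560.6 mm; DoF = Df − Dn = 795.18 − 208.20 ≈ 586.98 mm.
Setup B: H = 60²/(2×0.017) + 60 ≈ 105942.4 mm; DoF = Df − Dn = 12392.1 − 10051.9 ≈ 2340.2 mm.
Ratio = 2340.2 / 586.98 ≈ 3.99.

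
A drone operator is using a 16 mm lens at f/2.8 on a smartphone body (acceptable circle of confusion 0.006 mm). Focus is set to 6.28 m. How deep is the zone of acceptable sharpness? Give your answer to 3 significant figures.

Hyperfocal distance H = f²/(N·c) + f = 16²/(2.8 × 0.006) + 16 = 256/0.0168 + 16 ≈ 15254.1 mm ≈ 15.25 m.
Near limit Dn = s·(H − f)/(H + s − 2f) = 6280 × (15254.1 − 16) / (15254.1 + 6280 − 2 × 16) = 6280 × 15238.1 / 21502.1 ≈ 4450.5 mm.
Far limit Df = s·(H − f)/(H − s) = 6280 × (15254.1 − 16) / (15254.1 − 6280) = 6280 × 15238.1 / 8974.1 ≈ 10663.5 mm.
Depth of field = Df − Dn = 10663.5 − 4450.5 ≈ 6213.0 mm ≈ 6.21 m.

6.21 m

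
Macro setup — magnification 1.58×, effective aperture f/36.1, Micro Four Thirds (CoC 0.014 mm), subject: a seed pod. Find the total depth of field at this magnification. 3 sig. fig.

0.405 mm

At magnification m, DoF ≈ 2·N_eff·c/m² = 2 × 36.1 × 0.014 / 1.58² = 1.011 / 2.496 ≈ 0.405 mm.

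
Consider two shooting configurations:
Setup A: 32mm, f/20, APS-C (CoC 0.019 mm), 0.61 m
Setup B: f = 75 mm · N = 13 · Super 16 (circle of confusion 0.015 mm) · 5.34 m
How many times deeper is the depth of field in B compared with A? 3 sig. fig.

Setup A: H = 32²/(20×0.019) + 32 ≈ 2726.7 mm; DoF = Df − Dn = 776.57 − 502.27 ≈ 274.30 mm.
Setup B: H = 75²/(13×0.015) + 75 ≈ 28921.2 mm; DoF = Df − Dn = 6532.3 − 4515.8 ≈ 2016.5 mm.
Ratio = 2016.5 / 274.30 ≈ 7.35.

7.35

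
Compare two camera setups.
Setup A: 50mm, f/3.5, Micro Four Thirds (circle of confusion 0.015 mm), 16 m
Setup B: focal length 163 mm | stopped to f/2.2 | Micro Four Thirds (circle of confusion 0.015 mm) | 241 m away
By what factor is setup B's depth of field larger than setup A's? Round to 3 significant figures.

13.1

Setup A: H = 50²/(3.5×0.015) + 50 ≈ 47669.0 mm; DoF = Df − Dn = 24058 − 11985 ≈ 12073 mm.
Setup B: H = 163²/(2.2×0.015) + 163 ≈ 805284.2 mm; DoF = Df − Dn = 343859 − 185509 ≈ 158350 mm.
Ratio = 158350 / 12073 ≈ 13.1.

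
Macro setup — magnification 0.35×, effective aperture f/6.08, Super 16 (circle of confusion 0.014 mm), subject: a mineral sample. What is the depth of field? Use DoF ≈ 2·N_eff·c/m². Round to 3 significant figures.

1.39 mm

At magnification m, DoF ≈ 2·N_eff·c/m² = 2 × 6.08 × 0.014 / 0.35² = 0.1702 / 0.1225 ≈ 1.39 mm.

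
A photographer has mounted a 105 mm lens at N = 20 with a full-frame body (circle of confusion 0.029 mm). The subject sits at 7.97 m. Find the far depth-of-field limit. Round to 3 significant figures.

13.6 m

Hyperfocal distance H = f²/(N·c) + f = 105²/(20 × 0.029) + 105 = 11025/0.58 + 105 ≈ 19113.6 mm ≈ 19.11 m.
Far limit Df = s·(H − f)/(H − s) = 7970 × (19113.6 − 105) / (19113.6 − 7970) = 7970 × 19008.6 / 11143.6 ≈ 13595 mm ≈ 13.6 m.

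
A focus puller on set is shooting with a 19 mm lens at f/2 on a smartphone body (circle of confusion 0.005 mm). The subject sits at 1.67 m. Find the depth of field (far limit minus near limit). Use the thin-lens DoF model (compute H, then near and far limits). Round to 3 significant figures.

Hyperfocal distance H = f²/(N·c) + f = 19²/(2 × 0.005) + 19 = 361/0.01 + 19 ≈ 36119.0 mm ≈ 36.12 m.
Near limit Dn = s·(H − f)/(H + s − 2f) = 1670 × (36119.0 − 19) / (36119.0 + 1670 − 2 × 19) = 1670 × 36100.0 / 37751.0 ≈ 1596.96 mm.
Far limit Df = s·(H − f)/(H − s) = 1670 × (36119.0 − 19) / (36119.0 − 1670) = 1670 × 36100.0 / 34449.0 ≈ 1750.04 mm.
Depth of field = Df − Dn = 1750.04 − 1596.96 ≈ 153.08 mm.

153 mm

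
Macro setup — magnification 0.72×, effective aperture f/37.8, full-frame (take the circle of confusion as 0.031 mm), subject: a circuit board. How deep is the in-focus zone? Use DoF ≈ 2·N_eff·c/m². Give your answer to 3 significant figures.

At magnification m, DoF ≈ 2·N_eff·c/m² = 2 × 37.8 × 0.031 / 0.72² = 2.344 / 0.5184 ≈ 4.52 mm.

4.52 mm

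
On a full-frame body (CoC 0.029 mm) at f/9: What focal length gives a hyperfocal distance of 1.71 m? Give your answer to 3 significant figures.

21.0 mm

From H = f²/(N·c) + f, with f ≪ H: f ≈ √(H·N·c) = √(1710 × 9 × 0.029) = √446.31 ≈ 21.13 mm.
Exact: f² + N·c·f − N·c·H = 0 ⇒ f = (−N·c + √((N·c)² + 4·N·c·H))/2 = (−0.261 + √1785.3)/2 ≈ 20.996 mm ≈ 21.0 mm.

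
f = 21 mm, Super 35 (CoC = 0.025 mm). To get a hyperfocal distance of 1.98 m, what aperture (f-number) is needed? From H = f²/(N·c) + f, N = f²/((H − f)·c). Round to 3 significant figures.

f/9

Rearrange H = f²/(N·c) + f for N: N = f² / ((H − f)·c).
N = 21² / ((1980 − 21) × 0.025) = 441 / 48.98 ≈ 9.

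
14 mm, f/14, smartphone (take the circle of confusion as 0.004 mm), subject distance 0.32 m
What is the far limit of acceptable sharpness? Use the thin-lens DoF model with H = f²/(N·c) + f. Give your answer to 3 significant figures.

351 mm

Hyperfocal distance H = f²/(N·c) + f = 14²/(14 × 0.004) + 14 = 196/0.056 + 14 ≈ 3514.0 mm ≈ 3.514 m.
Far limit Df = s·(H − f)/(H − s) = 320 × (3514.0 − 14) / (3514.0 − 320) = 320 × 3500.0 / 3194.0 ≈ 350.66 mm.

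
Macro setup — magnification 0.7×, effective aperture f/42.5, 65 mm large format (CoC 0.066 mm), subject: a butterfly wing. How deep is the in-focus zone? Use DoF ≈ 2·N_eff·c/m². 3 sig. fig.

11.4 mm

At magnification m, DoF ≈ 2·N_eff·c/m² = 2 × 42.5 × 0.066 / 0.7² = 5.61 / 0.49 ≈ 11.4 mm.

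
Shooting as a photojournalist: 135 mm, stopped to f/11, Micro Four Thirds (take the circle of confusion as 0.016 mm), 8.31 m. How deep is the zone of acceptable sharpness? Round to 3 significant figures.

1.32 m

Hyperfocal distance H = f²/(N·c) + f = 135²/(11 × 0.016) + 135 = 18225/0.176 + 135 ≈ 103686.1 mm ≈ 103.7 m.
Near limit Dn = s·(H − f)/(H + s − 2f) = 8310 × (103686.1 − 135) / (103686.1 + 8310 − 2 × 135) = 8310 × 103551.1 / 111726.1 ≈ 7702.0 mm.
Far limit Df = s·(H − f)/(H − s) = 8310 × (103686.1 − 135) / (103686.1 − 8310) = 8310 × 103551.1 / 95376.1 ≈ 9022.3 mm.
Depth of field = Df − Dn = 9022.3 − 7702.0 ≈ 1320.3 mm ≈ 1.32 m.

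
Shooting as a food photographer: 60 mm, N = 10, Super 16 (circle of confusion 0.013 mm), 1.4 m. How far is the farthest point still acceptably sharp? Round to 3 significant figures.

1.47 m

Hyperfocal distance H = f²/(N·c) + f = 60²/(10 × 0.013) + 60 = 3600/0.13 + 60 ≈ 27752.3 mm ≈ 27.75 m.
Far limit Df = s·(H − f)/(H − s) = 1400 × (27752.3 − 60) / (27752.3 − 1400) = 1400 × 27692.3 / 26352.3 ≈ 1471.2 mm ≈ 1.47 m.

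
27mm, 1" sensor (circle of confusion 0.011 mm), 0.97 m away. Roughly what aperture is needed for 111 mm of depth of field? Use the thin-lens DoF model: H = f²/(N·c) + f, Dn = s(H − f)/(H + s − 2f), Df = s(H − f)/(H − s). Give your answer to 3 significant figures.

f/4.01

Write h = H − f = f²/(N·c). The thin-lens limits are Dn = s·h/(h + (s−f)) and Df = s·h/(h − (s−f)), so DoF = Df − Dn = 2·s·(s−f)·h / (h² − (s−f)²).
That is a quadratic in h: DoF·h² − 2·s·(s−f)·h − DoF·(s−f)² = 0 ⇒ h = (s−f)·(s + √(s² + DoF²)) / DoF = 943 × (970 + √(970² + 111²)) / 111 = 943 × (970 + 976.330) / 111 ≈ 16535 mm.
Then N = f²/(c·h) = 27² / (0.011 × 16535) = 729 / 181.89 ≈ 4.01.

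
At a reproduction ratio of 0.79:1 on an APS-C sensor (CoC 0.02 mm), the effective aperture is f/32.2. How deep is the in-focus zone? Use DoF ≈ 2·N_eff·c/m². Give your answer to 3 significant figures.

2.06 mm

At magnification m, DoF ≈ 2·N_eff·c/m² = 2 × 32.2 × 0.02 / 0.79² = 1.288 / 0.6241 ≈ 2.06 mm.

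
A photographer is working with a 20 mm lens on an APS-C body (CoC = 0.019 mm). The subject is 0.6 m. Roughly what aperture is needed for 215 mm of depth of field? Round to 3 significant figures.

f/6.31

Write h = H − f = f²/(N·c). The thin-lens limits are Dn = s·h/(h + (s−f)) and Df = s·h/(h − (s−f)), so DoF = Df − Dn = 2·s·(s−f)·h / (h² − (s−f)²).
That is a quadratic in h: DoF·h² − 2·s·(s−f)·h − DoF·(s−f)² = 0 ⇒ h = (s−f)·(s + √(s² + DoF²)) / DoF = 580 × (600 + √(600² + 215²)) / 215 = 580 × (600 + 637.358) / 215 ≈ 3338.0 mm.
Then N = f²/(c·h) = 20² / (0.019 × 3338.0) = 400 / 63.422 ≈ 6.31.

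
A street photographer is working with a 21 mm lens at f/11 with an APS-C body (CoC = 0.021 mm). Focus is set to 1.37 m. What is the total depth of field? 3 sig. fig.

Hyperfocal distance H = f²/(N·c) + f = 21²/(11 × 0.021) + 21 = 441/0.231 + 21 ≈ 1930.1 mm ≈ 1.930 m.
Near limit Dn = s·(H − f)/(H + s − 2f) = 1370 × (1930.1 − 21) / (1930.1 + 1370 − 2 × 21) = 1370 × 1909.1 / 3258.1 ≈ 802.8 mm.
Far limit Df = s·(H − f)/(H − s) = 1370 × (1930.1 − 21) / (1930.1 − 1370) = 1370 × 1909.1 / 560.1 ≈ 4669.7 mm.
Depth of field = Df − Dn = 4669.7 − 802.8 ≈ 3866.9 mm ≈ 3.87 m.

3.87 m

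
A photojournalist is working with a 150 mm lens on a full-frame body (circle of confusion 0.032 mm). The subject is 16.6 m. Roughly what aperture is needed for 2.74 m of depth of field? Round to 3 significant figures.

Write h = H − f = f²/(N·c). The thin-lens limits are Dn = s·h/(h + (s−f)) and Df = s·h/(h − (s−f)), so DoF = Df − Dn = 2·s·(s−f)·h / (h² − (s−f)²).
That is a quadratic in h: DoF·h² − 2·s·(s−f)·h − DoF·(s−f)² = 0 ⇒ h = (s−f)·(s + √(s² + DoF²)) / DoF = 16450 × (16600 + √(16600² + 2740²)) / 2740 = 16450 × (16600 + 16824.6) / 2740 ≈ 200670 mm.
Then N = f²/(c·h) = 150² / (0.032 × 200670) = 22500 / 6421.4 ≈ 3.50.

f/3.50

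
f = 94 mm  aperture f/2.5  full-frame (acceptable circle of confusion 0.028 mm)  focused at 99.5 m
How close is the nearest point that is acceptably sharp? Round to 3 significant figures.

55.7 m

Hyperfocal distance H = f²/(N·c) + f = 94²/(2.5 × 0.028) + 94 = 8836/0.07 + 94 ≈ 126322.6 mm ≈ 126.3 m.
Near limit Dn = s·(H − f)/(H + s − 2f) = 99500 × (126322.6 − 94) / (126322.6 + 99500 − 2 × 94) = 99500 × 126228.6 / 225634.6 ≈ 55664 mm ≈ 55.7 m.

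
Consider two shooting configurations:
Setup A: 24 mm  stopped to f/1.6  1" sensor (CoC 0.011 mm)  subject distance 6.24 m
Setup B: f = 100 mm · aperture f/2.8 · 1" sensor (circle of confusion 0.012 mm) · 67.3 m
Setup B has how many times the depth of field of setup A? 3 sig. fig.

13.0

Setup A: H = 24²/(1.6×0.011) + 24 ≈ 32751.3 mm; DoF = Df − Dn = 7703.1 − 5244.0 ≈ 2459.1 mm.
Setup B: H = 100²/(2.8×0.012) + 100 ≈ 297719.0 mm; DoF = Df − Dn = 86928 − 54903 ≈ 32025 mm.
Ratio = 32025 / 2459.1 ≈ 13.0.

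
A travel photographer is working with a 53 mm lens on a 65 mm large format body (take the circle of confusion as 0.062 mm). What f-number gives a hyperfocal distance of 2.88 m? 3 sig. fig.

Rearrange H = f²/(N·c) + f for N: N = f² / ((H − f)·c).
N = 53² / ((2880 − 53) × 0.062) = 2809 / 175.3 ≈ 16.

f/16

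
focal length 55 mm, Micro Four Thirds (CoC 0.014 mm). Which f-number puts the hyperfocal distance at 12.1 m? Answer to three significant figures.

f/17.9

Rearrange H = f²/(N·c) + f for N: N = f² / ((H − f)·c).
N = 55² / ((12100 − 55) × 0.014) = 3025 / 168.6 ≈ 17.9.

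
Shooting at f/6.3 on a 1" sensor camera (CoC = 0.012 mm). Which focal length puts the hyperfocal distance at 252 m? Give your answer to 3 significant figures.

From H = f²/(N·c) + f, with f ≪ H: f ≈ √(H·N·c) = √(252000 × 6.3 × 0.012) = √19051 ≈ 138.0 mm.
The +f correction barely moves this — solving exactly, f² + N·c·f − N·c·H = 0 ⇒ f = (−N·c + √((N·c)² + 4·N·c·H))/2 = (−0.0756 + √76205)/2 ≈ 137.99 mm, so f ≈ 138 mm.

138 mm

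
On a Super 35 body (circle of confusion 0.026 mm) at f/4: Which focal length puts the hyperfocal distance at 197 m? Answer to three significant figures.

143 mm

From H = f²/(N·c) + f, with f ≪ H: f ≈ √(H·N·c) = √(197000 × 4 × 0.026) = √20488 ≈ 143.1 mm.
The +f correction barely moves this — solving exactly, f² + N·c·f − N·c·H = 0 ⇒ f = (−N·c + √((N·c)² + 4·N·c·H))/2 = (−0.104 + √81952)/2 ≈ 143.08 mm, so f ≈ 143 mm.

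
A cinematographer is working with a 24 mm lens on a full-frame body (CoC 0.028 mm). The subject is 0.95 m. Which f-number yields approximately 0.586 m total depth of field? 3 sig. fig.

Write h = H − f = f²/(N·c). The thin-lens limits are Dn = s·h/(h + (s−f)) and Df = s·h/(h − (s−f)), so DoF = Df − Dn = 2·s·(s−f)·h / (h² − (s−f)²).
That is a quadratic in h: DoF·h² − 2·s·(s−f)·h − DoF·(s−f)² = 0 ⇒ h = (s−f)·(s + √(s² + DoF²)) / DoF = 926 × (950 + √(950² + 586²)) / 586 = 926 × (950 + 1116.20) / 586 ≈ 3265.0 mm.
Then N = f²/(c·h) = 24² / (0.028 × 3265.0) = 576 / 91.420 ≈ 6.30.

f/6.30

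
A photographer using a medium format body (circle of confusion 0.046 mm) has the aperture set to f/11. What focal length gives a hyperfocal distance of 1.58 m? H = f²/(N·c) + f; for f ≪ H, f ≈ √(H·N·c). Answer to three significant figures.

28.0 mm

From H = f²/(N·c) + f, with f ≪ H: f ≈ √(H·N·c) = √(1580 × 11 × 0.046) = √799.48 ≈ 28.28 mm.
Exact: f² + N·c·f − N·c·H = 0 ⇒ f = (−N·c + √((N·c)² + 4·N·c·H))/2 = (−0.506 + √3198.2)/2 ≈ 28.023 mm ≈ 28.0 mm.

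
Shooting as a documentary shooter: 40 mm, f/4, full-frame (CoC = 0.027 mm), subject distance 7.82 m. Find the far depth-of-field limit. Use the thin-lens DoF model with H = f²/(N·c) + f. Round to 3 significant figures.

Hyperfocal distance H = f²/(N·c) + f = 40²/(4 × 0.027) + 40 = 1600/0.108 + 40 ≈ 14854.8 mm ≈ 14.85 m.
Far limit Df = s·(H − f)/(H − s) = 7820 × (14854.8 − 40) / (14854.8 − 7820) = 7820 × 14814.8 / 7034.8 ≈ 16468 mm ≈ 16.5 m.

16.5 m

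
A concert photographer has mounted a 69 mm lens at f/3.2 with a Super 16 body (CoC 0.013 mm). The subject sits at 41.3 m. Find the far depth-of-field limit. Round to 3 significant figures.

Hyperfocal distance H = f²/(N·c) + f = 69²/(3.2 × 0.013) + 69 = 4761/0.0416 + 69 ≈ 114516.1 mm ≈ 114.5 m.
Far limit Df = s·(H − f)/(H − s) = 41300 × (114516.1 − 69) / (114516.1 − 41300) = 41300 × 114447.1 / 73216.1 ≈ 64558 mm ≈ 64.6 m.

64.6 m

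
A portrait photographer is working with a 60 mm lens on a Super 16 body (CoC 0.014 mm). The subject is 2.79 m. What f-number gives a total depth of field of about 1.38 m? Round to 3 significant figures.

f/22

Write h = H − f = f²/(N·c). The thin-lens limits are Dn = s·h/(h + (s−f)) and Df = s·h/(h − (s−f)), so DoF = Df − Dn = 2·s·(s−f)·h / (h² − (s−f)²).
That is a quadratic in h: DoF·h² − 2·s·(s−f)·h − DoF·(s−f)² = 0 ⇒ h = (s−f)·(s + √(s² + DoF²)) / DoF = 2730 × (2790 + √(2790² + 1380²)) / 1380 = 2730 × (2790 + 3112.64) / 1380 ≈ 11677 mm.
Then N = f²/(c·h) = 60² / (0.014 × 11677) = 3600 / 163.48 ≈ 22.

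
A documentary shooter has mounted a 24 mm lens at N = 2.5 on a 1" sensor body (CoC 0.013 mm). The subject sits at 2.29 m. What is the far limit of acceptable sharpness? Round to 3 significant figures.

2.63 m

Hyperfocal distance H = f²/(N·c) + f = 24²/(2.5 × 0.013) + 24 = 576/0.0325 + 24 ≈ 17747.1 mm ≈ 17.75 m.
Far limit Df = s·(H − f)/(H − s) = 2290 × (17747.1 − 24) / (17747.1 − 2290) = 2290 × 17723.1 / 15457.1 ≈ 2625.7 mm ≈ 2.63 m.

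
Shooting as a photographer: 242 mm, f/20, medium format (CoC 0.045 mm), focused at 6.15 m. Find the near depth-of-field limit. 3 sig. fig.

5.64 m

Hyperfocal distance H = f²/(N·c) + f = 242²/(20 × 0.045) + 242 = 58564/0.9 + 242 ≈ 65313.1 mm ≈ 65.31 m.
Near limit Dn = s·(H − f)/(H + s − 2f) = 6150 × (65313.1 − 242) / (65313.1 + 6150 − 2 × 242) = 6150 × 65071.1 / 70979.1 ≈ 5638.1 mm ≈ 5.64 m.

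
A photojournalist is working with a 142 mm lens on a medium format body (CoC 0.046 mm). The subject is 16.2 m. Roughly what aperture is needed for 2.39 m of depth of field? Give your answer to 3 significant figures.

f/2.00

Write h = H − f = f²/(N·c). The thin-lens limits are Dn = s·h/(h + (s−f)) and Df = s·h/(h − (s−f)), so DoF = Df − Dn = 2·s·(s−f)·h / (h² − (s−f)²).
That is a quadratic in h: DoF·h² − 2·s·(s−f)·h − DoF·(s−f)² = 0 ⇒ h = (s−f)·(s + √(s² + DoF²)) / DoF = 16058 × (16200 + √(16200² + 2390²)) / 2390 = 16058 × (16200 + 16375.4) / 2390 ≈ 218868 mm.
Then N = f²/(c·h) = 142² / (0.046 × 218868) = 20164 / 10068 ≈ 2.00.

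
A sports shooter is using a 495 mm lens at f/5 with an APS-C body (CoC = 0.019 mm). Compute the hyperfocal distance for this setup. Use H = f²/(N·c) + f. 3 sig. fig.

Hyperfocal distance H = f²/(N·c) + f = 495²/(5 × 0.019) + 495 = 245025/0.095 + 495 ≈ 2579705.5 mm ≈ 2580 m.

2580 m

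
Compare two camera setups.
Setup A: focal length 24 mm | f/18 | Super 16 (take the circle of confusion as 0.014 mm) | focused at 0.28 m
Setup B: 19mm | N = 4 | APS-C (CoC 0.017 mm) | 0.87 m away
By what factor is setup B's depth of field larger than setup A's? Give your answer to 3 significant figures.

4.51

Setup A: H = 24²/(18×0.014) + 24 ≈ 2309.7 mm; DoF = Df − Dn = 315.315 − 251.799 ≈ 63.516 mm.
Setup B: H = 19²/(4×0.017) + 19 ≈ 5327.8 mm; DoF = Df − Dn = 1036.08 − 749.81 ≈ 286.27 mm.
Ratio = 286.27 / 63.516 ≈ 4.51.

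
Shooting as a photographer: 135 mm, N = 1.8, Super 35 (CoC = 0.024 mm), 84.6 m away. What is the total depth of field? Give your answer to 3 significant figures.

Hyperfocal distance H = f²/(N·c) + f = 135²/(1.8 × 0.024) + 135 = 18225/0.0432 + 135 ≈ 422010.0 mm ≈ 422.0 m.
Near limit Dn = s·(H − f)/(H + s − 2f) = 84600 × (422010.0 − 135) / (422010.0 + 84600 − 2 × 135) = 84600 × 421875.0 / 506340.0 ≈ 70487 mm.
Far limit Df = s·(H − f)/(H − s) = 84600 × (422010.0 − 135) / (422010.0 − 84600) = 84600 × 421875.0 / 337410.0 ≈ 105778 mm.
Depth of field = Df − Dn = 105778 − 70487 ≈ 35291 mm ≈ 35.3 m.

35.3 m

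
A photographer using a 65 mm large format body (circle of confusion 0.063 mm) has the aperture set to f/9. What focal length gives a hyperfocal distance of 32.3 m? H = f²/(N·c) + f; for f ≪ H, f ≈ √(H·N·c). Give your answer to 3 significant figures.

From H = f²/(N·c) + f, with f ≪ H: f ≈ √(H·N·c) = √(32300 × 9 × 0.063) = √18314 ≈ 135.3 mm.
The +f correction barely moves this — solving exactly, f² + N·c·f − N·c·H = 0 ⇒ f = (−N·c + √((N·c)² + 4·N·c·H))/2 = (−0.567 + √73257)/2 ≈ 135.05 mm, so f ≈ 135 mm.

135 mm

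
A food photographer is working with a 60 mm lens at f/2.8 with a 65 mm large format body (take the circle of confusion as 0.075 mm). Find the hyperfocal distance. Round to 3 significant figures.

17.2 m

Hyperfocal distance H = f²/(N·c) + f = 60²/(2.8 × 0.075) + 60 = 3600/0.21 + 60 ≈ 17202.9 mm ≈ 17.2 m.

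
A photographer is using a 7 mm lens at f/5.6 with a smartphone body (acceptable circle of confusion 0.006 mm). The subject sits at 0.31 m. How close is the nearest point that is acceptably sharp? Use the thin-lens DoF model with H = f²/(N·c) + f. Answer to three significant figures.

257 mm

Hyperfocal distance H = f²/(N·c) + f = 7²/(5.6 × 0.006) + 7 = 49/0.0336 + 7 ≈ 1465.3 mm ≈ 1.465 m.
Near limit Dn = s·(H − f)/(H + s − 2f) = 310 × (1465.3 − 7) / (1465.3 + 310 − 2 × 7) = 310 × 1458.3 / 1761.3 ≈ 256.67 mm.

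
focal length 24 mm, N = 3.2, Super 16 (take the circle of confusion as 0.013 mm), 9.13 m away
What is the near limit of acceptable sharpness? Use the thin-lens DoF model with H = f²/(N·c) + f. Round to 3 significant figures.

Hyperfocal distance H = f²/(N·c) + f = 24²/(3.2 × 0.013) + 24 = 576/0.0416 + 24 ≈ 13870.2 mm ≈ 13.87 m.
Near limit Dn = s·(H − f)/(H + s − 2f) = 9130 × (13870.2 − 24) / (13870.2 + 9130 − 2 × 24) = 9130 × 13846.2 / 22952.2 ≈ 5507.8 mm ≈ 5.51 m.

5.51 m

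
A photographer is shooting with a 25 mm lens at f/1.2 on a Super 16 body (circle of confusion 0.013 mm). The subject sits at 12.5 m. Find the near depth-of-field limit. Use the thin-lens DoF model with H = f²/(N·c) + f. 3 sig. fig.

Hyperfocal distance H = f²/(N·c) + f = 25²/(1.2 × 0.013) + 25 = 625/0.0156 + 25 ≈ 40089.1 mm ≈ 40.09 m.
Near limit Dn = s·(H − f)/(H + s − 2f) = 12500 × (40089.1 − 25) / (40089.1 + 12500 − 2 × 25) = 12500 × 40064.1 / 52539.1 ≈ 9532.0 mm ≈ 9.53 m.

9.53 m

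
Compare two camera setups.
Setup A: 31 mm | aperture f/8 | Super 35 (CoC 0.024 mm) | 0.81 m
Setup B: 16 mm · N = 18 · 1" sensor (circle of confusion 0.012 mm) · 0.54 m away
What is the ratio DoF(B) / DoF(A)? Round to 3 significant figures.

Setup A: H = 31²/(8×0.024) + 31 ≈ 5036.2 mm; DoF = Df − Dn = 959.30 − 700.91 ≈ 258.39 mm.
Setup B: H = 16²/(18×0.012) + 16 ≈ 1201.2 mm; DoF = Df − Dn = 967.96 − 374.45 ≈ 593.51 mm.
Ratio = 593.51 / 258.39 ≈ 2.30.

2.30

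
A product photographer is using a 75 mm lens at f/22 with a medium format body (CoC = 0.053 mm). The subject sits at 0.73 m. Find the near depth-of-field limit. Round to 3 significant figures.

Hyperfocal distance H = f²/(N·c) + f = 75²/(22 × 0.053) + 75 = 5625/1.166 + 75 ≈ 4899.2 mm ≈ 4.899 m.
Near limit Dn = s·(H − f)/(H + s − 2f) = 730 × (4899.2 − 75) / (4899.2 + 730 − 2 × 75) = 730 × 4824.2 / 5479.2 ≈ 642.73 mm ≈ 0.643 m.

0.643 m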